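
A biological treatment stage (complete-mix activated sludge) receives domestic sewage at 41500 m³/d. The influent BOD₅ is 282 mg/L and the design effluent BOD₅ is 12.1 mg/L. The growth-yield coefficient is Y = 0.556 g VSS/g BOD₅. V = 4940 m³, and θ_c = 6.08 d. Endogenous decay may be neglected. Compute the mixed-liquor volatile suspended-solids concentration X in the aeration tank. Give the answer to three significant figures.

X ≈ 7660 mg/L

Without decay, X = Y Q (S₀−S) θ_c / V = 0.556 × 41500 × (282 − 12.1) × 6.08 / 4940 = 7665 mg/L.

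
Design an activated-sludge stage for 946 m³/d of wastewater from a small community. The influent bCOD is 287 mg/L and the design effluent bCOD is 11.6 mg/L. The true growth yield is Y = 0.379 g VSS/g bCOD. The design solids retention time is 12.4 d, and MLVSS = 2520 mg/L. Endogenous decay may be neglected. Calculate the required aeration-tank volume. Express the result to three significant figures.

Biomass mass balance (decay neglected): V·X = Y·Q·(S₀ − S)·θ_c, so V = 0.379 × 946 × (287 − 11.6) × 12.4 / 2520 = 485.9 m³.

V ≈ 486 m³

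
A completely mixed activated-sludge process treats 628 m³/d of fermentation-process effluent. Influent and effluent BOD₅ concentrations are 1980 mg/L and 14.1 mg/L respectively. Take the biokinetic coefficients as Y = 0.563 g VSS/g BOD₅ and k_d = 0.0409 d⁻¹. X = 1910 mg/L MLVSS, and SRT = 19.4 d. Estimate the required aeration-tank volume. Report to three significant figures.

Rearranging the biomass balance for a CMAS with decay, V = Y·Q·ΔS·θ_c / [X·(1+k_d θ_c)] = 0.563 × 628 × (1980 − 14.1) × 19.4 / [1910 × (1 + 0.0409 × 19.4)] = 1.35×10^7 / 3426 = 3936 m³.

V ≈ 3940 m³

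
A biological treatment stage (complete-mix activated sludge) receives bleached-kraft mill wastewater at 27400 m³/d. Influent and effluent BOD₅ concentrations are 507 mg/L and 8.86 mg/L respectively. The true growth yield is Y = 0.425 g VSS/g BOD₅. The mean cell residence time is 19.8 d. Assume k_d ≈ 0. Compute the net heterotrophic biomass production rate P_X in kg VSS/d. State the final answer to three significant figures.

P_X ≈ 5800 kg VSS/d

No decay correction is needed, so Y_obs = Y = 0.425.
Q·(S₀ − S) = 27400 × (507 − 8.86) × 10⁻³ = 13649 kg/d removed.
Net biomass production P_X = Y_obs × Q·(S₀ − S) = 0.4250 × 13649 = 5801 kg VSS/d.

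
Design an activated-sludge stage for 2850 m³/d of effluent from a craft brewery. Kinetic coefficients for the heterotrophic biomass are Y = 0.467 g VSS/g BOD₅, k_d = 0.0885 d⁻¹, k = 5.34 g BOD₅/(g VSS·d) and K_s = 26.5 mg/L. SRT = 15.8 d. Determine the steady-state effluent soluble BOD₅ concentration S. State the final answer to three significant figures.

S ≈ 1.72 mg/L

From the Monod/SRT balance for a CMAS, S = K_s·(1+k_d θ_c)/[θ_c·(Y k − k_d) − 1] = 26.5 × (1 + 0.0885 × 15.8) / [15.8 × (0.467 × 5.34 − 0.0885) − 1] = 63.55 / 37.00 = 1.718 mg/L.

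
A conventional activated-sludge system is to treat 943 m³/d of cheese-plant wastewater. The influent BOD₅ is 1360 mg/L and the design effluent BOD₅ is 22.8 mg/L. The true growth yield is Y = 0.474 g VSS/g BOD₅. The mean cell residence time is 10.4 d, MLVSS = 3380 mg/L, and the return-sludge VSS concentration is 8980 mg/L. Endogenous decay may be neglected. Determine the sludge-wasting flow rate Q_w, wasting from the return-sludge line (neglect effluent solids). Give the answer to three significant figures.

Q_w ≈ 66.6 m³/d

V·X = Y·Q·ΔS·θ_c gives V = 0.474 × 943 × (1360 − 22.8) × 10.4 / 3380 = 1839 m³.
θ_c = V·X/(Q_w·X_r) when wasting from the recycle, so Q_w = V·X/(θ_c·X_r) = 1839 × 3380 / (10.4 × 8980) = 66.56 m³/d.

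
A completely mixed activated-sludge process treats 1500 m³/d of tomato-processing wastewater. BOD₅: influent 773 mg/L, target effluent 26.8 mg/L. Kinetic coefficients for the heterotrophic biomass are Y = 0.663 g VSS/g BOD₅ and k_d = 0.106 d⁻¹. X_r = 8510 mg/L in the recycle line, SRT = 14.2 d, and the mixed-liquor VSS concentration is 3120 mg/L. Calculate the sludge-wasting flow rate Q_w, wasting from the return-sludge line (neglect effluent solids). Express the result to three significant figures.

From the SRT design equation V = Y Q (S₀−S) θ_c / [X (1 + k_d θ_c)] = 0.663 × 1500 × (773 − 26.8) × 14.2 / [3120 × (1 + 0.106 × 14.2)] = 1.05×10^7 / 7816 = 1348 m³.
Q_w = (V·X)/(θ_c X_r) = 1348 × 3120 / (14.2 × 8510) = 34.81 m³/d.

Q_w ≈ 34.8 m³/d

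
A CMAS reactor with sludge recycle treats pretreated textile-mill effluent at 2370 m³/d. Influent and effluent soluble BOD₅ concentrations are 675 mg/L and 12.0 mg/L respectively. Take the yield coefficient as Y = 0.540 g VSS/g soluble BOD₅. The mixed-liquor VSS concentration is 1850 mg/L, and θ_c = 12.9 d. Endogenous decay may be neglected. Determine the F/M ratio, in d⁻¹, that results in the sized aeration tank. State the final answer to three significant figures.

With k_d = 0 the design equation reduces to V = Y Q (S₀−S) θ_c / X = 0.540 × 2370 × (675 − 12.0) × 12.9 / 1850 = 5917 m³.
F/M = Q·S₀ / (V·X) = 2370 × 675 / (5917 × 1850) = 0.1462 g soluble BOD₅·(g VSS·d)⁻¹.

F/M ≈ 0.146 d⁻¹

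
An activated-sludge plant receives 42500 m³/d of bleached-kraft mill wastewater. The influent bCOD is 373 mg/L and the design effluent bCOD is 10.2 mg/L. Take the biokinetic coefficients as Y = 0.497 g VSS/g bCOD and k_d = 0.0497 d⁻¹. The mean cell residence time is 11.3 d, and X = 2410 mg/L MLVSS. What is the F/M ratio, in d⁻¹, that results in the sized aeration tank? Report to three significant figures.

F/M ≈ 0.286 d⁻¹

Steady-state biomass mass balance: V·X·(1 + k_d·θ_c) = Y·Q·(S₀ − S)·θ_c, so V = 0.497 × 42500 × (373 − 10.2) × 11.3 / [2410 × (1 + 0.0497 × 11.3)] = 8.66×10^7 / 3763 = 23009 m³.
Food-to-microorganism ratio F/M = Q S₀ / (V X) = 42500 × 373 / (23009 × 2410) = 0.2859 d⁻¹.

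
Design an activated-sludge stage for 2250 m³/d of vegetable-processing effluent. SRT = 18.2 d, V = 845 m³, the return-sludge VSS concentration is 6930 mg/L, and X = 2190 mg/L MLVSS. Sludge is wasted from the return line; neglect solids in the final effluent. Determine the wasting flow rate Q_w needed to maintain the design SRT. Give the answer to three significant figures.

θ_c = V·X/(Q_w·X_r) when wasting from the recycle, so Q_w = V·X/(θ_c·X_r) = 845.0 × 2190 / (18.2 × 6930) = 14.67 m³/d.

Q_w ≈ 14.7 m³/d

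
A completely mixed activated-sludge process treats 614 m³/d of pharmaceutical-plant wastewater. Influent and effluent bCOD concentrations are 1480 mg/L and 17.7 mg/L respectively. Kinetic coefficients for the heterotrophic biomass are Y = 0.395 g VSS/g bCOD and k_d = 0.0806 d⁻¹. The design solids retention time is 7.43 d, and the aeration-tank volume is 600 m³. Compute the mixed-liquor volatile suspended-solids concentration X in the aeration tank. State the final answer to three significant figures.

X ≈ 2750 mg/L

X = Y·Q·ΔS·θ_c / [V·(1 + k_d θ_c)] = 0.395 × 614 × (1480 − 17.7) × 7.43 / [600 × (1 + 0.0806 × 7.43)] = 2747 mg/L.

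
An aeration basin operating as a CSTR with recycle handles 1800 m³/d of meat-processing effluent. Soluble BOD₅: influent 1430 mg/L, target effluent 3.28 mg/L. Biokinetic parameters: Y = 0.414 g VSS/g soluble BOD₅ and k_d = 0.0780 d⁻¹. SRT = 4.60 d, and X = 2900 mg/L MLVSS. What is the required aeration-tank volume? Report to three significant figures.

Steady-state biomass mass balance: V·X·(1 + k_d·θ_c) = Y·Q·(S₀ − S)·θ_c, so V = 0.414 × 1800 × (1430 − 3.28) × 4.60 / [2900 × (1 + 0.0780 × 4.60)] = 4.89×10^6 / 3941 = 1241 m³.

V ≈ 1240 m³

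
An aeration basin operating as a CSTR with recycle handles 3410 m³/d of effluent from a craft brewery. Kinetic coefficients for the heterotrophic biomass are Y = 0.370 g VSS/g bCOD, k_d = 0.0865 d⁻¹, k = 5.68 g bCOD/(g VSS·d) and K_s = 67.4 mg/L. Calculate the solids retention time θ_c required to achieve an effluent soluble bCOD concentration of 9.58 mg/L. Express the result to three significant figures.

θ_c ≈ 5.71 d

Specific growth rate at S = 9.58 mg/L: μ = YkS/(K_s+S) = 0.370·5.68·9.58/(67.4+9.58) = 0.2615 d⁻¹.
1/θ_c = 0.2615 − 0.0865 = 0.1750 d⁻¹, so θ_c = 5.713 d.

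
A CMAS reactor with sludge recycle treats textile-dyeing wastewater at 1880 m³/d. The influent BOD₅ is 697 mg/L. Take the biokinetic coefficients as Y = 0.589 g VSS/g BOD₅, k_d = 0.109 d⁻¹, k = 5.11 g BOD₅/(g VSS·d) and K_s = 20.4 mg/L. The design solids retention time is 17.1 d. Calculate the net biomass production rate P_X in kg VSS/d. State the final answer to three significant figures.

P_X ≈ 269 kg VSS/d

Effluent substrate depends only on kinetics and SRT: S = K_s(1 + k_d θ_c) / [θ_c(Yk − k_d) − 1] = 20.4 × (1 + 0.109 × 17.1) / [17.1 × (0.589 × 5.11 − 0.109) − 1] = 58.42 / 48.60 = 1.202 mg/L.
Correct the yield for decay: Y_obs = Y/(1 + k_d θ_c) = 0.589 / (1 + 0.109 × 17.1) = 0.589 / 2.864 = 0.2057.
Mass of BOD₅ removed per day: Q(S₀ − S) = 1880 × 695.8 g/m³ = 1308 kg/d.
Biomass produced: P_X = Y_obs·Q·ΔS = 0.2057 × 1308 ≈ 269.0 kg VSS/d.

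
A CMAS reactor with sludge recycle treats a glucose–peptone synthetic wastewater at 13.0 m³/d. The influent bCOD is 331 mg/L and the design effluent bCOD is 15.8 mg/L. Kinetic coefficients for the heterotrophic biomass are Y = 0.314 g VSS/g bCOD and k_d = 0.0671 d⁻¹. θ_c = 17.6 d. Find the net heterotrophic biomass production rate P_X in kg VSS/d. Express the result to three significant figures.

Observed yield with endogenous decay: Y_obs = Y / (1 + k_d·θ_c) = 0.314 / (1 + 0.0671 × 17.6) = 0.314 / 2.181 = 0.1440 g VSS/g bCOD.
Substrate removed = Q·(S₀ − S) = 13.0 m³/d × (331 − 15.8) g/m³ = 4.1×10^3 g/d = 4.098 kg/d.
So the net sludge growth is P_X = 0.1440 × 4.098 = 0.5899 kg VSS/d.

P_X ≈ 0.590 kg VSS/d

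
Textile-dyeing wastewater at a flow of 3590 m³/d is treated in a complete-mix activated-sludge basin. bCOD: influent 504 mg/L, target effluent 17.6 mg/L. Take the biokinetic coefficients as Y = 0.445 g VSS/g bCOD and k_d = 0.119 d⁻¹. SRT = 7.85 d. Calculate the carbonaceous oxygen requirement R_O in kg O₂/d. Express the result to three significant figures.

R_O ≈ 1180 kg O₂/d

Y_obs = Y / (1 + k_d θ_c) = 0.445 / (1 + 0.119 × 7.85) = 0.445 / 1.934 = 0.2301.
Q·(S₀ − S) = 3590 × (504 − 17.6) × 10⁻³ = 1746 kg/d removed.
Biomass synthesised: P_X = Y_obs × 1746 = 401.8 kg VSS/d.
Carbonaceous O₂ demand = substrate oxidised − cell-mass equivalent = 1746 − 1.42 × 401.8 = 1176 kg O₂/d.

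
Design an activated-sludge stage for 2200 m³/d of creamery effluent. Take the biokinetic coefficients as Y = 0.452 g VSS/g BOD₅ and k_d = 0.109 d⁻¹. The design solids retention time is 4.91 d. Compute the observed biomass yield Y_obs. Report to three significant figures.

Y_obs ≈ 0.294 g VSS/g BOD₅

The observed yield is Y_obs = Y/(1 + k_d·θ_c) = 0.452 / (1 + 0.109 × 4.91) = 0.452 / 1.535 = 0.2944 g VSS per g BOD₅ removed.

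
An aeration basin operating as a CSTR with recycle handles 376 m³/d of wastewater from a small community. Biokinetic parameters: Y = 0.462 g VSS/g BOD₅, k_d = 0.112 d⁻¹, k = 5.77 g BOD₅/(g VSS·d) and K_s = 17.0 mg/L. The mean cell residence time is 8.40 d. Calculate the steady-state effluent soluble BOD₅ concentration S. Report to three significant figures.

S ≈ 1.61 mg/L

Effluent substrate depends only on kinetics and SRT: S = K_s(1 + k_d θ_c) / [θ_c(Yk − k_d) − 1] = 17.0 × (1 + 0.112 × 8.40) / [8.40 × (0.462 × 5.77 − 0.112) − 1] = 32.99 / 20.45 = 1.613 mg/L.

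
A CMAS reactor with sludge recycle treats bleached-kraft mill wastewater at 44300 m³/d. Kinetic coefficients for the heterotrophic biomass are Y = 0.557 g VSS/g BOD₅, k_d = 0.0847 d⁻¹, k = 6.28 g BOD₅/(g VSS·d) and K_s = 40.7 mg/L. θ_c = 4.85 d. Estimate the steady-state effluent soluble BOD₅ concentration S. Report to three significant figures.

Effluent substrate depends only on kinetics and SRT: S = K_s(1 + k_d θ_c) / [θ_c(Yk − k_d) − 1] = 40.7 × (1 + 0.0847 × 4.85) / [4.85 × (0.557 × 6.28 − 0.0847) − 1] = 57.42 / 15.55 = 3.692 mg/L.

S ≈ 3.69 mg/L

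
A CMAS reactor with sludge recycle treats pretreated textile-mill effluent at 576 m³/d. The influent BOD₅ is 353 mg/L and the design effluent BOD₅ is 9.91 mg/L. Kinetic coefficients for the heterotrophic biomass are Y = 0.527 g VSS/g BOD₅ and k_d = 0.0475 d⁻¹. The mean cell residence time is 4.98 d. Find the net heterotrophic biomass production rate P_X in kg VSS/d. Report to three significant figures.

The observed yield is Y_obs = Y/(1 + k_d·θ_c) = 0.527 / (1 + 0.0475 × 4.98) = 0.527 / 1.237 = 0.4262 g VSS per g BOD₅ removed.
Substrate removed = Q·(S₀ − S) = 576 m³/d × (353 − 9.91) g/m³ = 1.98×10^5 g/d = 197.6 kg/d.
So the net sludge growth is P_X = 0.4262 × 197.6 = 84.22 kg VSS/d.

P_X ≈ 84.2 kg VSS/d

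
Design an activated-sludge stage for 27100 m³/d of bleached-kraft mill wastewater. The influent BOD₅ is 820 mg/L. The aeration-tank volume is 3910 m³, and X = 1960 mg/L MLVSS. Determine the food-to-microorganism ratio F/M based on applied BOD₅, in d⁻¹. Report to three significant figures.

F/M = applied load / biomass = Q·S₀/(V·X) = 27100 × 820 / (3910 × 1960) = 2.900 d⁻¹.

F/M ≈ 2.90 d⁻¹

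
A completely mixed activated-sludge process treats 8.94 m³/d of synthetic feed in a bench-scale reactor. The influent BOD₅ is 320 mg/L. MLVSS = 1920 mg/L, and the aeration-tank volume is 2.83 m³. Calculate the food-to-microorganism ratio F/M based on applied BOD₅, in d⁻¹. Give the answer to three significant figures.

F/M ≈ 0.527 d⁻¹

Food-to-microorganism ratio F/M = Q S₀ / (V X) = 8.94 × 320 / (2.830 × 1920) = 0.5265 d⁻¹.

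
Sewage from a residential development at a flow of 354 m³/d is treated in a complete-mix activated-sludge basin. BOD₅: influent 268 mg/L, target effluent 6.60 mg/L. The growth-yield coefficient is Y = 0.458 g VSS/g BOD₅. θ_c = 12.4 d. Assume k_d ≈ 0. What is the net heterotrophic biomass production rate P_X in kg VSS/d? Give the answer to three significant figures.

Since k_d ≈ 0, Y_obs = Y = 0.458 g VSS/g BOD₅.
Substrate removed = Q·(S₀ − S) = 354 m³/d × (268 − 6.60) g/m³ = 9.25×10^4 g/d = 92.54 kg/d.
So the net sludge growth is P_X = 0.4580 × 92.54 = 42.38 kg VSS/d.

P_X ≈ 42.4 kg VSS/d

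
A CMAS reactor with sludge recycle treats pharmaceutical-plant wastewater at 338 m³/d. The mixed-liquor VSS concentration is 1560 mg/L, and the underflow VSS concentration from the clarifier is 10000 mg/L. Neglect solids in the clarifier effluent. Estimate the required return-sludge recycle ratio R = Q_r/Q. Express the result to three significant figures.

R ≈ 0.185

Mass balance around the secondary clarifier (neglecting effluent solids): R = X / (X_r − X) = 1560 / (10000 − 1560) = 0.1848.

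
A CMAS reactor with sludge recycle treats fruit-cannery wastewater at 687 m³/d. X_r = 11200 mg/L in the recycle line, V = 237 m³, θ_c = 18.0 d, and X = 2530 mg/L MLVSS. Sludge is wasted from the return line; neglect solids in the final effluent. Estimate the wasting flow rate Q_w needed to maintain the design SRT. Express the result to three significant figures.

Q_w ≈ 2.97 m³/d

θ_c = V·X/(Q_w·X_r) when wasting from the recycle, so Q_w = V·X/(θ_c·X_r) = 237.0 × 2530 / (18.0 × 11200) = 2.974 m³/d.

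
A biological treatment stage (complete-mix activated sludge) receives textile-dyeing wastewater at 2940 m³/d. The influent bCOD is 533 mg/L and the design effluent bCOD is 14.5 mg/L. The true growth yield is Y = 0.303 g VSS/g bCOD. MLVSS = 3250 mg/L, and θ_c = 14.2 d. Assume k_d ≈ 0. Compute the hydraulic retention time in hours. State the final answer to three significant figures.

With k_d = 0 the design equation reduces to V = Y Q (S₀−S) θ_c / X = 0.303 × 2940 × (533 − 14.5) × 14.2 / 3250 = 2018 m³.
τ = V/Q = 2018/2940 = 0.6864 d, or 16.47 h.

τ ≈ 16.5 h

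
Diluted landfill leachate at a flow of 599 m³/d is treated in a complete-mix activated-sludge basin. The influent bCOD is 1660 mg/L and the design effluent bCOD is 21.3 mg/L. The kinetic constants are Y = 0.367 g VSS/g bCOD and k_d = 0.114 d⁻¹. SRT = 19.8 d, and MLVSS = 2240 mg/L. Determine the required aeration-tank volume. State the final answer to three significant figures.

From the SRT design equation V = Y Q (S₀−S) θ_c / [X (1 + k_d θ_c)] = 0.367 × 599 × (1660 − 21.3) × 19.8 / [2240 × (1 + 0.114 × 19.8)] = 7.13×10^6 / 7296 = 977.6 m³.

V ≈ 978 m³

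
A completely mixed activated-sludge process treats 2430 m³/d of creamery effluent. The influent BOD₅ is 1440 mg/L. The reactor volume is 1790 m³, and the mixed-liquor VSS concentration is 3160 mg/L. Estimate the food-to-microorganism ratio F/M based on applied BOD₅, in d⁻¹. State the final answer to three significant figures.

F/M ≈ 0.619 d⁻¹

Food-to-microorganism ratio F/M = Q S₀ / (V X) = 2430 × 1440 / (1790 × 3160) = 0.6186 d⁻¹.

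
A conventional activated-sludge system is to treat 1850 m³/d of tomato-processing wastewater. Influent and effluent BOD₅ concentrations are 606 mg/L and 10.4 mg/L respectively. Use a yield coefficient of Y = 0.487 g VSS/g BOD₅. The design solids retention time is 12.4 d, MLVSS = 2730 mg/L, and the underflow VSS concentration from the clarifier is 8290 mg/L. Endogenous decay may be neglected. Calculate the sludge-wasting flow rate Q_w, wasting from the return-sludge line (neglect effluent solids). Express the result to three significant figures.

Q_w ≈ 64.7 m³/d

V·X = Y·Q·ΔS·θ_c gives V = 0.487 × 1850 × (606 − 10.4) × 12.4 / 2730 = 2437 m³.
θ_c = V·X/(Q_w·X_r) when wasting from the recycle, so Q_w = V·X/(θ_c·X_r) = 2437 × 2730 / (12.4 × 8290) = 64.73 m³/d.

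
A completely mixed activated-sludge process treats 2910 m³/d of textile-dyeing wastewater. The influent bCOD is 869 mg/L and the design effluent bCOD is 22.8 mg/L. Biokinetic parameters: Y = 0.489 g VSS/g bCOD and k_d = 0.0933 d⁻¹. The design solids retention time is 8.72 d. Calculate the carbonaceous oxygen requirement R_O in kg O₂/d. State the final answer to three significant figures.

Y_obs = Y / (1 + k_d θ_c) = 0.489 / (1 + 0.0933 × 8.72) = 0.489 / 1.814 = 0.2696.
Mass of bCOD removed per day: Q(S₀ − S) = 2910 × 846.2 g/m³ = 2462 kg/d.
Net sludge production P_X = 0.2696 × 2462 = 664.0 kg VSS/d.
Carbonaceous O₂ demand = substrate oxidised − cell-mass equivalent = 2462 − 1.42 × 664.0 = 1520 kg O₂/d.

R_O ≈ 1520 kg O₂/d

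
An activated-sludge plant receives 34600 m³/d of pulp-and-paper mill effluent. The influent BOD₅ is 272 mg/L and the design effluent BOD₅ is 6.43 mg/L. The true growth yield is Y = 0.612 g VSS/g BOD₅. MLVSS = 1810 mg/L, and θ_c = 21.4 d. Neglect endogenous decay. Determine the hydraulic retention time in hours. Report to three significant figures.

With k_d = 0 the design equation reduces to V = Y Q (S₀−S) θ_c / X = 0.612 × 34600 × (272 − 6.43) × 21.4 / 1810 = 66488 m³.
HRT = V/Q = 66488 m³ / 34600 m³·d⁻¹ = 1.922 d × 24 = 46.12 h.

τ ≈ 46.1 h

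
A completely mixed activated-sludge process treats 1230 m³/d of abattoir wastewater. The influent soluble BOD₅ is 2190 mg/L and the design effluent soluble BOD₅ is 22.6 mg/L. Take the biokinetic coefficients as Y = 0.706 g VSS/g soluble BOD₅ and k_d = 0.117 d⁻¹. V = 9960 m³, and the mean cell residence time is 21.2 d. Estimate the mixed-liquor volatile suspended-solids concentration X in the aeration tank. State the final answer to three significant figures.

X ≈ 1150 mg/L

Solving the biomass balance for X: X = Y Q (S₀−S) θ_c / [V (1+k_d θ_c)] = 0.706 × 1230 × (2190 − 22.6) × 21.2 / [9960 × (1 + 0.117 × 21.2)] = 1151 mg/L.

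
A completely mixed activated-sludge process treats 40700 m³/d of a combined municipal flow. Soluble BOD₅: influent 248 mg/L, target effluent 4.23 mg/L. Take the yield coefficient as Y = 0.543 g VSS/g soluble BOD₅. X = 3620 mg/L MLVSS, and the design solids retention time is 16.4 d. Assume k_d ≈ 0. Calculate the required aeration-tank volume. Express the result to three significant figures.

V ≈ 24400 m³

Biomass mass balance (decay neglected): V·X = Y·Q·(S₀ − S)·θ_c, so V = 0.543 × 40700 × (248 − 4.23) × 16.4 / 3620 = 24407 m³.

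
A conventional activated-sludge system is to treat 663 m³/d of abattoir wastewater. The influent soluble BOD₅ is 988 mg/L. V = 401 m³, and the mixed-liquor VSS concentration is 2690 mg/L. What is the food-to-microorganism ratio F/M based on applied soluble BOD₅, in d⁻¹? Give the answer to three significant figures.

F/M ≈ 0.607 d⁻¹

F/M = applied load / biomass = Q·S₀/(V·X) = 663 × 988 / (401.0 × 2690) = 0.6073 d⁻¹.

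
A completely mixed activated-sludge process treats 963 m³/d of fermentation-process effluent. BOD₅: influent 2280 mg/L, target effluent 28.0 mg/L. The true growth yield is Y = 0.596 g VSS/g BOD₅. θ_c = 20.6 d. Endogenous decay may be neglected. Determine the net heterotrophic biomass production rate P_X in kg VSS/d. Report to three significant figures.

P_X ≈ 1290 kg VSS/d

No decay correction is needed, so Y_obs = Y = 0.596.
ΔS = 2280 − 28.0 = 2252 mg/L, so the substrate removal rate is 963 × 2252/1000 = 2169 kg BOD₅/d.
P_X = Y_obs · Q(S₀ − S) = 0.5960 × 2169 = 1293 kg VSS/d.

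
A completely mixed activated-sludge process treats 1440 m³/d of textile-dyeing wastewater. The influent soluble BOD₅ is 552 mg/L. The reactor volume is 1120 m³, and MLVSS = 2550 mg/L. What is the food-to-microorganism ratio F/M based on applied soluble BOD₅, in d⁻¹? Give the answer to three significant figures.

F/M = Q·S₀ / (V·X) = 1440 × 552 / (1120 × 2550) = 0.2783 g soluble BOD₅·(g VSS·d)⁻¹.

F/M ≈ 0.278 d⁻¹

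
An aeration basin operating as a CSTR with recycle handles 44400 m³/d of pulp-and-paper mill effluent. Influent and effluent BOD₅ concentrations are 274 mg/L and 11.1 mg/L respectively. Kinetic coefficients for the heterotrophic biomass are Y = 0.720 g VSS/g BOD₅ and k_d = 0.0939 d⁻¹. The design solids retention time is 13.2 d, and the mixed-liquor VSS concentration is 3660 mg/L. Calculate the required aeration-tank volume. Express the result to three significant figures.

Steady-state biomass mass balance: V·X·(1 + k_d·θ_c) = Y·Q·(S₀ − S)·θ_c, so V = 0.720 × 44400 × (274 − 11.1) × 13.2 / [3660 × (1 + 0.0939 × 13.2)] = 1.11×10^8 / 8196 = 13535 m³.

V ≈ 13500 m³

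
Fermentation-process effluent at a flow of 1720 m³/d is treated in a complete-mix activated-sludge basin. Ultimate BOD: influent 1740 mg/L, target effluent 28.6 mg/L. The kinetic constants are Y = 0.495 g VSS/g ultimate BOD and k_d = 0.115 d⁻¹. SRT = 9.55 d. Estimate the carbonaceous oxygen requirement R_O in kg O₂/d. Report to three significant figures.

Observed yield with endogenous decay: Y_obs = Y / (1 + k_d·θ_c) = 0.495 / (1 + 0.115 × 9.55) = 0.495 / 2.098 = 0.2359 g VSS/g ultimate BOD.
Substrate removed = Q·(S₀ − S) = 1720 m³/d × (1740 − 28.6) g/m³ = 2.94×10^6 g/d = 2944 kg/d.
Biomass synthesised: P_X = Y_obs × 2944 = 694.4 kg VSS/d.
Carbonaceous O₂ demand = substrate oxidised − cell-mass equivalent = 2944 − 1.42 × 694.4 = 1958 kg O₂/d.

R_O ≈ 1960 kg O₂/d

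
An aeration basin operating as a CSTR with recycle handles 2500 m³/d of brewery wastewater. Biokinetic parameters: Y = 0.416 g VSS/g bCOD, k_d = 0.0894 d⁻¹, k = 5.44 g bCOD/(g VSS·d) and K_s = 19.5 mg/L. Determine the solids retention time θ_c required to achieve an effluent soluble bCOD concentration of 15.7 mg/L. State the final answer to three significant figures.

From 1/θ_c = Y·k·S/(K_s + S) − k_d: Y·k·S/(K_s+S) = 0.416 × 5.44 × 15.7 / (19.5 + 15.7) = 1.009 d⁻¹.
1/θ_c = 1.009 − 0.0894 = 0.9200 d⁻¹, so θ_c = 1.087 d.

θ_c ≈ 1.09 d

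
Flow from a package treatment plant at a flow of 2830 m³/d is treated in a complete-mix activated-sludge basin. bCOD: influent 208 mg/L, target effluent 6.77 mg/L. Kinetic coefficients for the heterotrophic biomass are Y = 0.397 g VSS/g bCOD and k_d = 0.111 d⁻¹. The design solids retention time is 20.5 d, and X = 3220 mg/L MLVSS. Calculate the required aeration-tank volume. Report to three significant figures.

V ≈ 439 m³

From the SRT design equation V = Y Q (S₀−S) θ_c / [X (1 + k_d θ_c)] = 0.397 × 2830 × (208 − 6.77) × 20.5 / [3220 × (1 + 0.111 × 20.5)] = 4.63×10^6 / 10547 = 439.4 m³.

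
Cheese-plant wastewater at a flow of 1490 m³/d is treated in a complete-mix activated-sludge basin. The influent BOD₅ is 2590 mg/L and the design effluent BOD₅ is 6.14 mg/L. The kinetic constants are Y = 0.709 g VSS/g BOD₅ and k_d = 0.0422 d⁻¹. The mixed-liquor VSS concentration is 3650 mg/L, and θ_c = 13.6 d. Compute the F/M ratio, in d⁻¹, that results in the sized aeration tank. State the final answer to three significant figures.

Steady-state biomass mass balance: V·X·(1 + k_d·θ_c) = Y·Q·(S₀ − S)·θ_c, so V = 0.709 × 1490 × (2590 − 6.14) × 13.6 / [3650 × (1 + 0.0422 × 13.6)] = 3.71×10^7 / 5745 = 6462 m³.
F/M = Q·S₀ / (V·X) = 1490 × 2590 / (6462 × 3650) = 0.1636 g BOD₅·(g VSS·d)⁻¹.

F/M ≈ 0.164 d⁻¹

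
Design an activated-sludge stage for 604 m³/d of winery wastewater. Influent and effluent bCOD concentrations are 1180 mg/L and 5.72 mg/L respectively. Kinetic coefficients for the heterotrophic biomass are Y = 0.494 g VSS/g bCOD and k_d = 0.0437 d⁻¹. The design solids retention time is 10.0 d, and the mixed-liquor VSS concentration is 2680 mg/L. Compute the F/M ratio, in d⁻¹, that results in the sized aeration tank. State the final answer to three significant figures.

From the SRT design equation V = Y Q (S₀−S) θ_c / [X (1 + k_d θ_c)] = 0.494 × 604 × (1180 − 5.72) × 10.0 / [2680 × (1 + 0.0437 × 10.0)] = 3.5×10^6 / 3851 = 909.8 m³.
F/M = applied load / biomass = Q·S₀/(V·X) = 604 × 1180 / (909.8 × 2680) = 0.2923 d⁻¹.

F/M ≈ 0.292 d⁻¹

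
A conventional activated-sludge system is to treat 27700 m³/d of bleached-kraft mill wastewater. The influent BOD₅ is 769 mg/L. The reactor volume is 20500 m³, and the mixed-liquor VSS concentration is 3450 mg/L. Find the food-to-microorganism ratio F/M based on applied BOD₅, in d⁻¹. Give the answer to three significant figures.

F/M ≈ 0.301 d⁻¹

F/M = Q·S₀ / (V·X) = 27700 × 769 / (20500 × 3450) = 0.3012 g BOD₅·(g VSS·d)⁻¹.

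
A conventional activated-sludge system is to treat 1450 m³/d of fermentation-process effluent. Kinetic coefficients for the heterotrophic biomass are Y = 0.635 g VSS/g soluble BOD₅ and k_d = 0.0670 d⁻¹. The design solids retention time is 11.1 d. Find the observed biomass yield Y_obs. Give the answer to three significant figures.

Y_obs ≈ 0.364 g VSS/g soluble BOD₅

Y_obs = Y / (1 + k_d θ_c) = 0.635 / (1 + 0.0670 × 11.1) = 0.635 / 1.744 = 0.3642.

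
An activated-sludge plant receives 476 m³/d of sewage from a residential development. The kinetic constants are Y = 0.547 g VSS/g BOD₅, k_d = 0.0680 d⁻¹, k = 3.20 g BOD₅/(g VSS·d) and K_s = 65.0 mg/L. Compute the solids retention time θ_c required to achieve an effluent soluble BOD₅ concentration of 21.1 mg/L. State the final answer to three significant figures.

θ_c ≈ 2.77 d

At the target effluent, Y k S/(K_s+S) = 0.547×3.20×21.1/86.10 = 0.4290 d⁻¹.
θ_c = 1/(μ − k_d) = 1/(0.4290 − 0.0680) = 1/0.3610 = 2.770 d.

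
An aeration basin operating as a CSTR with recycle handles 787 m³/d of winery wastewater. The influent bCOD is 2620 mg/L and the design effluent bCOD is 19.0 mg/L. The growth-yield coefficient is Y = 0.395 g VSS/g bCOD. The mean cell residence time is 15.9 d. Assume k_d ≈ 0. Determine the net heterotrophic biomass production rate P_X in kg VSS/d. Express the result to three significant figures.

P_X ≈ 809 kg VSS/d

Since k_d ≈ 0, Y_obs = Y = 0.395 g VSS/g bCOD.
ΔS = 2620 − 19.0 = 2601 mg/L, so the substrate removal rate is 787 × 2601/1000 = 2047 kg bCOD/d.
So the net sludge growth is P_X = 0.3950 × 2047 = 808.6 kg VSS/d.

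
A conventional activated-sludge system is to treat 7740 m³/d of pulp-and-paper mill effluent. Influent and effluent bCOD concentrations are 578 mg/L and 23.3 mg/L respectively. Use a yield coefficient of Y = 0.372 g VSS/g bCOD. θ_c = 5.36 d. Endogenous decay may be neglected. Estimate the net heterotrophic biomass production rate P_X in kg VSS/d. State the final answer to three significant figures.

P_X ≈ 1600 kg VSS/d

No decay correction is needed, so Y_obs = Y = 0.372.
Q·(S₀ − S) = 7740 × (578 − 23.3) × 10⁻³ = 4293 kg/d removed.
So the net sludge growth is P_X = 0.3720 × 4293 = 1597 kg VSS/d.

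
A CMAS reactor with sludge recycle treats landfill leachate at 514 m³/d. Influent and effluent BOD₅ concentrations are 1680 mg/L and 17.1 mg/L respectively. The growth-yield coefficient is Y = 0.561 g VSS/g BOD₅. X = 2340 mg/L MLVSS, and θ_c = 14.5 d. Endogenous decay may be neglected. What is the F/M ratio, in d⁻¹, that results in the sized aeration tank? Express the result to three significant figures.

F/M ≈ 0.124 d⁻¹

With k_d = 0 the design equation reduces to V = Y Q (S₀−S) θ_c / X = 0.561 × 514 × (1680 − 17.1) × 14.5 / 2340 = 2971 m³.
Food-to-microorganism ratio F/M = Q S₀ / (V X) = 514 × 1680 / (2971 × 2340) = 0.1242 d⁻¹.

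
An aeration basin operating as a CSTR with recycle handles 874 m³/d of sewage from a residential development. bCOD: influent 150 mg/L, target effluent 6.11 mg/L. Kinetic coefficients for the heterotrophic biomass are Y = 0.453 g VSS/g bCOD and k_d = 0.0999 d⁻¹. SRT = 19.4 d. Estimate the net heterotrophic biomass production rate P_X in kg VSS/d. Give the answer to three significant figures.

The observed yield is Y_obs = Y/(1 + k_d·θ_c) = 0.453 / (1 + 0.0999 × 19.4) = 0.453 / 2.938 = 0.1542 g VSS per g bCOD removed.
Substrate removed = Q·(S₀ − S) = 874 m³/d × (150 − 6.11) g/m³ = 1.26×10^5 g/d = 125.8 kg/d.
Biomass produced: P_X = Y_obs·Q·ΔS = 0.1542 × 125.8 ≈ 19.39 kg VSS/d.

P_X ≈ 19.4 kg VSS/d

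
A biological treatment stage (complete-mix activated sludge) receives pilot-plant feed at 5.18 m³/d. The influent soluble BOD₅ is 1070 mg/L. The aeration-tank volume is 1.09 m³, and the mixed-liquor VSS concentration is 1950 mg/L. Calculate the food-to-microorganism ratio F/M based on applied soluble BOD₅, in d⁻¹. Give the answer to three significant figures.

F/M ≈ 2.61 d⁻¹

Food-to-microorganism ratio F/M = Q S₀ / (V X) = 5.18 × 1070 / (1.090 × 1950) = 2.608 d⁻¹.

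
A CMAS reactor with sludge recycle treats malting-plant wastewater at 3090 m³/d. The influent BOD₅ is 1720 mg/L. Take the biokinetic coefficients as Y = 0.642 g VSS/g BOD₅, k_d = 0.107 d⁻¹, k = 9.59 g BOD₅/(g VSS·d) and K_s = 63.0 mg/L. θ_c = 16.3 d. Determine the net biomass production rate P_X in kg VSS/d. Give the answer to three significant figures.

P_X ≈ 1240 kg VSS/d

For a completely mixed reactor with recycle the Lawrence–McCarty relation gives S = K_s·(1 + k_d·θ_c) / [θ_c·(Y·k − k_d) − 1] = 63.0 × (1 + 0.107 × 16.3) / [16.3 × (0.642 × 9.59 − 0.107) − 1] = 172.9 / 97.61 = 1.771 mg/L.
Correct the yield for decay: Y_obs = Y/(1 + k_d θ_c) = 0.642 / (1 + 0.107 × 16.3) = 0.642 / 2.744 = 0.2340.
Mass of BOD₅ removed per day: Q(S₀ − S) = 3090 × 1718 g/m³ = 5309 kg/d.
So the net sludge growth is P_X = 0.2340 × 5309 = 1242 kg VSS/d.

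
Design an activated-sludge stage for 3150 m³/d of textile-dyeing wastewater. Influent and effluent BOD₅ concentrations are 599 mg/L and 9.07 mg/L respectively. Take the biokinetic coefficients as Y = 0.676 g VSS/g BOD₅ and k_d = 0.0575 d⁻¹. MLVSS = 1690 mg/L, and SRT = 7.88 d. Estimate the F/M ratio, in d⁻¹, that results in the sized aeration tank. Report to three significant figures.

F/M ≈ 0.277 d⁻¹

Rearranging the biomass balance for a CMAS with decay, V = Y·Q·ΔS·θ_c / [X·(1+k_d θ_c)] = 0.676 × 3150 × (599 − 9.07) × 7.88 / [1690 × (1 + 0.0575 × 7.88)] = 9.9×10^6 / 2456 = 4031 m³.
F/M = applied load / biomass = Q·S₀/(V·X) = 3150 × 599 / (4031 × 1690) = 0.2770 d⁻¹.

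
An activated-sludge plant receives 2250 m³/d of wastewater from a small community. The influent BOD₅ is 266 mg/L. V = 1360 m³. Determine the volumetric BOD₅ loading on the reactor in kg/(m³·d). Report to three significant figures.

L_v ≈ 0.440 kg BOD₅/(m³·d)

Volumetric loading L_v = Q·S₀ / V = 2250 × 266 g/m³ / 1360 m³ = 440.1 g/(m³·d) = 0.4401 kg BOD₅/(m³·d).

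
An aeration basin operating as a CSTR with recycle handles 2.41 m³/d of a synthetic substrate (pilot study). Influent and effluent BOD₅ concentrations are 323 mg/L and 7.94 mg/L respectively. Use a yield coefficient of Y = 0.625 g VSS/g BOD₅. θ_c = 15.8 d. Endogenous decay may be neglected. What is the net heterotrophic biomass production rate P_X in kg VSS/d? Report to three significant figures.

Since k_d ≈ 0, Y_obs = Y = 0.625 g VSS/g BOD₅.
Q·(S₀ − S) = 2.41 × (323 − 7.94) × 10⁻³ = 0.7593 kg/d removed.
P_X = Y_obs · Q(S₀ − S) = 0.6250 × 0.7593 = 0.4746 kg VSS/d.

P_X ≈ 0.475 kg VSS/d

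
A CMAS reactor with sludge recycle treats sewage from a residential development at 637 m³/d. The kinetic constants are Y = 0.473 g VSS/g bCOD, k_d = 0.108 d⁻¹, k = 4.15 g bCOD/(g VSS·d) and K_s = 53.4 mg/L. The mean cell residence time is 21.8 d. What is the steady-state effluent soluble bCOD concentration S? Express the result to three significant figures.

Effluent substrate depends only on kinetics and SRT: S = K_s(1 + k_d θ_c) / [θ_c(Yk − k_d) − 1] = 53.4 × (1 + 0.108 × 21.8) / [21.8 × (0.473 × 4.15 − 0.108) − 1] = 179.1 / 39.44 = 4.542 mg/L.

S ≈ 4.54 mg/L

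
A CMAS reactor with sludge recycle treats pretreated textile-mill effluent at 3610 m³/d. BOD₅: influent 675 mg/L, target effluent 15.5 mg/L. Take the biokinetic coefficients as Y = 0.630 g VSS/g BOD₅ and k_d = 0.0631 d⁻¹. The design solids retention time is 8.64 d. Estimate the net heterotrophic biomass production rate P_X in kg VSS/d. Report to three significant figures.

Correct the yield for decay: Y_obs = Y/(1 + k_d θ_c) = 0.630 / (1 + 0.0631 × 8.64) = 0.630 / 1.545 = 0.4077.
Mass of BOD₅ removed per day: Q(S₀ − S) = 3610 × 659.5 g/m³ = 2381 kg/d.
Biomass produced: P_X = Y_obs·Q·ΔS = 0.4077 × 2381 ≈ 970.7 kg VSS/d.

P_X ≈ 971 kg VSS/d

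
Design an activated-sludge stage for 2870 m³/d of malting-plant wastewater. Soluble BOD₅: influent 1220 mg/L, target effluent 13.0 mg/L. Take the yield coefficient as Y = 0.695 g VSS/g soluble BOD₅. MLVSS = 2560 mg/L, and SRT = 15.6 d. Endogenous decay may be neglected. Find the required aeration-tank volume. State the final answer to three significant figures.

V ≈ 14700 m³

V·X = Y·Q·ΔS·θ_c gives V = 0.695 × 2870 × (1220 − 13.0) × 15.6 / 2560 = 14671 m³.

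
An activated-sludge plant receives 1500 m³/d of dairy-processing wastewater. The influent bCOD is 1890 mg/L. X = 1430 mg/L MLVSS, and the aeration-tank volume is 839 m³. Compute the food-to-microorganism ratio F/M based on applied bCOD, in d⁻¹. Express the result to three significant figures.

F/M = Q·S₀ / (V·X) = 1500 × 1890 / (839.0 × 1430) = 2.363 g bCOD·(g VSS·d)⁻¹.

F/M ≈ 2.36 d⁻¹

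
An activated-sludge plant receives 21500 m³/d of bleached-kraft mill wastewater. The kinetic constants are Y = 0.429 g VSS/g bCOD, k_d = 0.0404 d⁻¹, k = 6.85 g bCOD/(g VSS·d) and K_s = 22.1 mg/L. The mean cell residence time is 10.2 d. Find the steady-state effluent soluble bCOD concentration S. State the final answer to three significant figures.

S ≈ 1.09 mg/L

For a completely mixed reactor with recycle the Lawrence–McCarty relation gives S = K_s·(1 + k_d·θ_c) / [θ_c·(Y·k − k_d) − 1] = 22.1 × (1 + 0.0404 × 10.2) / [10.2 × (0.429 × 6.85 − 0.0404) − 1] = 31.21 / 28.56 = 1.093 mg/L.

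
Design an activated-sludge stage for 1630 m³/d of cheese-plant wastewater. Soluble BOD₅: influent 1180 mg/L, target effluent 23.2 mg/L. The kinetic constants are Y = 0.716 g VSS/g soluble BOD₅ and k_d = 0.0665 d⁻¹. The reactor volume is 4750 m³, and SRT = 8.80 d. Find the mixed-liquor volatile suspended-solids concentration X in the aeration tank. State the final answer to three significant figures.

X = Y·Q·ΔS·θ_c / [V·(1 + k_d θ_c)] = 0.716 × 1630 × (1180 − 23.2) × 8.80 / [4750 × (1 + 0.0665 × 8.80)] = 1578 mg/L.

X ≈ 1580 mg/L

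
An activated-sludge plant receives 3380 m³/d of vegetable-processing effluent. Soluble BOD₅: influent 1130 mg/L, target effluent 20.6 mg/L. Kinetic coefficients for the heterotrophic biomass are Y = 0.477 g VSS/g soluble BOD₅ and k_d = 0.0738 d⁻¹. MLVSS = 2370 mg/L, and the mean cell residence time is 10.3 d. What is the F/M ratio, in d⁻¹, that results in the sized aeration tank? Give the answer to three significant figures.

F/M ≈ 0.365 d⁻¹

Steady-state biomass mass balance: V·X·(1 + k_d·θ_c) = Y·Q·(S₀ − S)·θ_c, so V = 0.477 × 3380 × (1130 − 20.6) × 10.3 / [2370 × (1 + 0.0738 × 10.3)] = 1.84×10^7 / 4172 = 4416 m³.
F/M = Q·S₀ / (V·X) = 3380 × 1130 / (4416 × 2370) = 0.3649 g soluble BOD₅·(g VSS·d)⁻¹.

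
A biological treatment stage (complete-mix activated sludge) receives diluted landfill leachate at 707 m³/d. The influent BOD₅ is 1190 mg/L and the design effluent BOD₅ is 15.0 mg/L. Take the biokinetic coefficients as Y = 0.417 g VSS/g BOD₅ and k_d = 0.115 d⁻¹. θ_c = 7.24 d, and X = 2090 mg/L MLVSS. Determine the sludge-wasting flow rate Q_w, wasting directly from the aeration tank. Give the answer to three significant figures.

Q_w ≈ 90.4 m³/d

Steady-state biomass mass balance: V·X·(1 + k_d·θ_c) = Y·Q·(S₀ − S)·θ_c, so V = 0.417 × 707 × (1190 − 15.0) × 7.24 / [2090 × (1 + 0.115 × 7.24)] = 2.51×10^6 / 3830 = 654.8 m³.
With mixed-liquor wasting, θ_c = V/Q_w, so Q_w = V/θ_c = 654.8/7.24 = 90.44 m³/d.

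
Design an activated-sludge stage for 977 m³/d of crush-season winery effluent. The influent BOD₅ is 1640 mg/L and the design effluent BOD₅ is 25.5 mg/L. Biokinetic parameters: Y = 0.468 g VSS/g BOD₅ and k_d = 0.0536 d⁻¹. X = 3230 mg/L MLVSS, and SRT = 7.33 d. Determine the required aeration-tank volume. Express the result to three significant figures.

Rearranging the biomass balance for a CMAS with decay, V = Y·Q·ΔS·θ_c / [X·(1+k_d θ_c)] = 0.468 × 977 × (1640 − 25.5) × 7.33 / [3230 × (1 + 0.0536 × 7.33)] = 5.41×10^6 / 4499 = 1203 m³.

V ≈ 1200 m³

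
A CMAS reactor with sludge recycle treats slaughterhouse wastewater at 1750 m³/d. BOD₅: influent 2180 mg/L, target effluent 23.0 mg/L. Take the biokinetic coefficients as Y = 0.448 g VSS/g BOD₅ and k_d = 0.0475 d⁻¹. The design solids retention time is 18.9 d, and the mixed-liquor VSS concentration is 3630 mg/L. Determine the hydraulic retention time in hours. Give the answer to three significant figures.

Rearranging the biomass balance for a CMAS with decay, V = Y·Q·ΔS·θ_c / [X·(1+k_d θ_c)] = 0.448 × 1750 × (2180 − 23.0) × 18.9 / [3630 × (1 + 0.0475 × 18.9)] = 3.2×10^7 / 6889 = 4640 m³.
HRT = V/Q = 4640 m³ / 1750 m³·d⁻¹ = 2.651 d × 24 = 63.63 h.

τ ≈ 63.6 h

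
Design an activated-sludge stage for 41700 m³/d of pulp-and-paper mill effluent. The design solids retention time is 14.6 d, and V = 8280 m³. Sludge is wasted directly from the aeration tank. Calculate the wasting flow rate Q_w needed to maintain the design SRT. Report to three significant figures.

Q_w ≈ 567 m³/d

With mixed-liquor wasting, θ_c = V/Q_w, so Q_w = V/θ_c = 8280/14.6 = 567.1 m³/d.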